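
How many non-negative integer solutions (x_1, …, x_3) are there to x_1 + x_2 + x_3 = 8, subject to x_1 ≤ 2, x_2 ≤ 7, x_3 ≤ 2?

Ignoring the caps, the number of non-negative solutions to x_1+…+x_3 = 8 is C(10,2) = 45.
Subtract solutions that violate a single cap (substitute x_i' = x_i − (cap_i+1)): x_1 ≥ 3 gives C(7,2) = 21; x_2 ≥ 8 gives C(2,2) = 1; x_3 ≥ 3 gives C(7,2) = 21. Together 43.
Add back pairs where two caps are both exceeded: 0 + 6 + 0 = 6.
By inclusion–exclusion the count is 45 − 43 + 6 = 8.

8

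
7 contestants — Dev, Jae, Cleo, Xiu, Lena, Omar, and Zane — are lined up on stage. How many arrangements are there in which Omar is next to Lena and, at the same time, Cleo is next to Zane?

480

Treat {Omar,Lena} as one block (2 orders) and {Cleo,Zane} as another (2 orders).
That leaves 5 units to arrange: 2 × 2 × 5! = 4 × 120 = 480.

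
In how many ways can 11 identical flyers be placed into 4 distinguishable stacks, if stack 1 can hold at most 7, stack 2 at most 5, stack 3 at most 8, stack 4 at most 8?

Without the upper bounds there are C(14,3) = 364 ways to split 11 among 4 stacks.
Subtract solutions that violate a single cap (substitute x_i' = x_i − (cap_i+1)): x_1 ≥ 8 gives C(6,3) = 20; x_2 ≥ 6 gives C(8,3) = 56; x_3 ≥ 9 gives C(5,3) = 10; x_4 ≥ 9 gives C(5,3) = 10. Together 96.
No two caps can be exceeded simultaneously, so the pair terms are all 0.
By inclusion–exclusion the count is 364 − 96 + 0 = 268.

268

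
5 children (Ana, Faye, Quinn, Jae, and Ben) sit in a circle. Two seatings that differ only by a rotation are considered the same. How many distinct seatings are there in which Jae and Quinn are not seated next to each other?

12

Without the restriction there are (4)! = 24 seatings.
Seatings with Jae beside Quinn: treat them as a block with 2 internal orders, giving 2 × (3)! = 12.
Subtracting, 24 − 12 = 12.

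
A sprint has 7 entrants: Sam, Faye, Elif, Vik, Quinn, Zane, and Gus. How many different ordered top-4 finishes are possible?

840

This is an ordered selection of 4 from 7: P(7,4).
That gives 7 × 6 × 5 × 4 = 840.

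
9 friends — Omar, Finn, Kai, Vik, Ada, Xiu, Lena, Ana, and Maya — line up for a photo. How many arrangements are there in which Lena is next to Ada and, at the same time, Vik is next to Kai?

Treat {Lena,Ada} as one block (2 orders) and {Vik,Kai} as another (2 orders).
That leaves 7 units to arrange: 2 × 2 × 7! = 4 × 5040 = 20160.

20160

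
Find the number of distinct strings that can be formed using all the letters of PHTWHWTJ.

Letter multiplicities in PHTWHWTJ: H×2, J×1, P×1, T×2, W×2.
So there are 8! / (2!·2!·2!) = 5040 distinguishable arrangements.

5040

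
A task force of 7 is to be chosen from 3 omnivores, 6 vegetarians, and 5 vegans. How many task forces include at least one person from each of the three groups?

Unrestricted: C(14,7) = 3432 ways to pick any 7 of the 14.
Selections missing a whole group: no omnivores → C(11,7) = 330; no vegetarians → C(8,7) = 8; no vegans → C(9,7) = 36.
Add back selections omitting two groups (i.e. drawn from a single group): C(3,7) + C(6,7) + C(5,7) = 0.
By inclusion–exclusion: 3432 − 374 + 0 = 3058.

3058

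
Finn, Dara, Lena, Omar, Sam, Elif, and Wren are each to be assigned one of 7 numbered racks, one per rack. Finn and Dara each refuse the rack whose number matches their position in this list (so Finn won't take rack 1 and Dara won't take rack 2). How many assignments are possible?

3720

Let Aᵢ (for i ∈ {1, 2}) be the placements that put person i in their forbidden rack. Any j of these fix j positions, leaving (7−j)! ways to fill the rest, and there are C(2,j) ways to pick which j.
By inclusion–exclusion, the number of valid placements is Σ_{j=0}^{2} (−1)^j C(2,j)·(7−j)!.
Computing: 5040 − 1440 + 120 = 3720.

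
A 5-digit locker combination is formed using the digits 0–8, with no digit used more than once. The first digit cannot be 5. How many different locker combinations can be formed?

The first digit has 9−1 = 8 choices (anything except 5).
The remaining 4 digits are filled from the other 8 symbols without repetition: 8 × 7 × 6 × 5 = 1680.
Total: 8 × 1680 = 13440.

13440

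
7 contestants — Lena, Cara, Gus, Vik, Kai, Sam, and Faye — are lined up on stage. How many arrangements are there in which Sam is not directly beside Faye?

3600

Of the 7! = 5040 arrangements, those with Sam and Faye adjacent number 2 × 6! = 1440 (treat the pair as a block with 2 internal orders).
Complementary counting: 5040 − 1440 = 3600.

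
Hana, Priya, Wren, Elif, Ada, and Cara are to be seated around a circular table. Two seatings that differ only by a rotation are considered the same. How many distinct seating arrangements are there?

120

Seat Hana anywhere (absorbing the rotational symmetry), then permute the other 5: (5)! = 120.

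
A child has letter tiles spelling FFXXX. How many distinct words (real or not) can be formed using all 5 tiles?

10

Letter multiplicities in FFXXX: F×2, X×3.
So there are 5! / (3!·2!) = 10 distinguishable arrangements.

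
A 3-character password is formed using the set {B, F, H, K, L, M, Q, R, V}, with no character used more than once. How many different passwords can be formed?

504

With no repetition, fill the 3 characters in order: 9 choices, then 8, down to 7.
That product is 9 × 8 × 7 = 504.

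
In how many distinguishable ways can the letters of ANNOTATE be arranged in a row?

5040

ANNOTATE has 8 letters with A appearing twice, N appearing twice, and T appearing twice.
The number of distinct arrangements is 8!/(2!·2!·2!) = 40320/8 = 5040.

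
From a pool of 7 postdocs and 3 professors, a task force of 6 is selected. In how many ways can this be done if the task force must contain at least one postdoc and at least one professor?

203

Unrestricted: C(10,6) = 210 ways to pick any 6 of the 10.
Selections missing a whole group: no postdocs → C(3,6) = 0; no professors → C(7,6) = 7.
Both groups omitted at once is impossible, so 210 − 7 = 203.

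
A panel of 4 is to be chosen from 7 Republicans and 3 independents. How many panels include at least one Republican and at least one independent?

175

Total 4-person selections from all 10: C(10,4) = 210.
Subtract selections that omit an entire group: no Republicans → C(3,4) = 0; no independents → C(7,4) = 35.
Both groups omitted at once is impossible, so 210 − 35 = 175.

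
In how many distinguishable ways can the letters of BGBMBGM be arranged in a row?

210

Letter multiplicities in BGBMBGM: B×3, G×2, M×2.
The number of distinct arrangements is 7!/(3!·2!·2!) = 5040/24 = 210.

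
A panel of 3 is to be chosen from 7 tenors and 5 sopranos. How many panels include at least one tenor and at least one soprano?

Unrestricted: C(12,3) = 220 ways to pick any 3 of the 12.
Subtract selections that omit an entire group: no tenors → C(5,3) = 10; no sopranos → C(7,3) = 35.
Both groups omitted at once is impossible, so 220 − 45 = 175.

175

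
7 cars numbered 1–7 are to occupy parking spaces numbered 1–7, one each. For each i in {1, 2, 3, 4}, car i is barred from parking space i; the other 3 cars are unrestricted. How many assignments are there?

Let Aᵢ (for 1 ≤ i ≤ 4) be the placements that put car i in its forbidden parking space. Any j of these fix j positions, leaving (7−j)! ways to fill the rest, and there are C(4,j) ways to pick which j.
By inclusion–exclusion, the number of valid placements is Σ_{j=0}^{4} (−1)^j C(4,j)·(7−j)!.
Computing: 5040 − 2880 + 720 − 96 + 6 = 2790.

2790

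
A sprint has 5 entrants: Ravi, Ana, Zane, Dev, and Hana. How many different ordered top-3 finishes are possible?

There are 5 choices for 1st place, 4 for 2nd, and 3 for 3rd.
That gives 5 × 4 × 3 = 60.

60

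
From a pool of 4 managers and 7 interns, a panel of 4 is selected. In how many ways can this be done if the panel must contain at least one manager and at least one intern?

294

Total 4-person selections from all 11: C(11,4) = 330.
Selections missing a whole group: no managers → C(7,4) = 35; no interns → C(4,4) = 1.
Both groups omitted at once is impossible, so 330 − 36 = 294.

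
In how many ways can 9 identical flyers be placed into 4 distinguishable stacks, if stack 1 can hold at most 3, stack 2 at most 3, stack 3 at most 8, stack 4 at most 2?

Ignoring the caps, the number of non-negative solutions to x_1+…+x_4 = 9 is C(12,3) = 220.
Subtract solutions that violate a single cap (substitute x_i' = x_i − (cap_i+1)): x_1 ≥ 4 gives C(8,3) = 56; x_2 ≥ 4 gives C(8,3) = 56; x_3 ≥ 9 gives C(3,3) = 1; x_4 ≥ 3 gives C(9,3) = 84. Together 197.
Add back pairs where two caps are both exceeded: 4 + 0 + 10 + 0 + 10 + 0 = 24.
By inclusion–exclusion the count is 220 − 197 + 24 = 47.

47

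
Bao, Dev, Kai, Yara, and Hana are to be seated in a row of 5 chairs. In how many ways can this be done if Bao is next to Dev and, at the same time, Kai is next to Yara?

24

Treat {Bao,Dev} as one block (2 orders) and {Kai,Yara} as another (2 orders).
That leaves 3 units to arrange: 2 × 2 × 3! = 4 × 6 = 24.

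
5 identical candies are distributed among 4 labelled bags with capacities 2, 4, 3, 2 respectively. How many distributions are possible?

31

By stars and bars, unrestricted non-negative solutions to x_1+…+x_4 = 5 number C(5+3,3) = 56.
Subtract solutions that violate a single cap (substitute x_i' = x_i − (cap_i+1)): x_1 ≥ 3 gives C(5,3) = 10; x_2 ≥ 5 gives C(3,3) = 1; x_3 ≥ 4 gives C(4,3) = 4; x_4 ≥ 3 gives C(5,3) = 10. Together 25.
No two caps can be exceeded simultaneously, so the pair terms are all 0.
By inclusion–exclusion the count is 56 − 25 + 0 = 31.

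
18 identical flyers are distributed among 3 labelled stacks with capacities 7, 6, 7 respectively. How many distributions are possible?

6

Ignoring the caps, the number of non-negative solutions to x_1+…+x_3 = 18 is C(20,2) = 190.
Subtract solutions that violate a single cap (substitute x_i' = x_i − (cap_i+1)): x_1 ≥ 8 gives C(12,2) = 66; x_2 ≥ 7 gives C(13,2) = 78; x_3 ≥ 8 gives C(12,2) = 66. Together 210.
Add back pairs where two caps are both exceeded: 10 + 6 + 10 = 26.
By inclusion–exclusion the count is 190 − 210 + 26 = 6.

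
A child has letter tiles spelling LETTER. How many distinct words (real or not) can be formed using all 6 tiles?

180

The 6 letters of LETTER have repeats: E appearing twice and T appearing twice.
So there are 6! / (2!·2!) = 180 distinguishable arrangements.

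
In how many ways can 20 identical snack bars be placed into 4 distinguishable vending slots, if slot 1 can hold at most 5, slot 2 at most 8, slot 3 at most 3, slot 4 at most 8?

Ignoring the caps, the number of non-negative solutions to x_1+…+x_4 = 20 is C(23,3) = 1771.
Subtract solutions that violate a single cap (substitute x_i' = x_i − (cap_i+1)): x_1 ≥ 6 gives C(17,3) = 680; x_2 ≥ 9 gives C(14,3) = 364; x_3 ≥ 4 gives C(19,3) = 969; x_4 ≥ 9 gives C(14,3) = 364. Together 2377.
Add back pairs where two caps are both exceeded: 56 + 286 + 56 + 120 + 10 + 120 = 648.
Subtract triples: 4 + 0 + 4 + 0 = 8.
By inclusion–exclusion the count is 1771 − 2377 + 648 − 8 = 34.

34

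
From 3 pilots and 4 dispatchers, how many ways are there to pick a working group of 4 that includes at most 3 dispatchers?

34

Split by how many dispatchers are chosen (0 through 3).
Sum: C(4,0)·C(3,4) + C(4,1)·C(3,3) + C(4,2)·C(3,2) + C(4,3)·C(3,1) = 0 + 4 + 18 + 12 = 34.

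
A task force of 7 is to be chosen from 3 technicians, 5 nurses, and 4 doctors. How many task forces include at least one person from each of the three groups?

747

With no constraint there are C(12,7) = 792 possible selections.
Subtract selections that omit an entire group: no technicians → C(9,7) = 36; no nurses → C(7,7) = 1; no doctors → C(8,7) = 8.
Add back selections omitting two groups (i.e. drawn from a single group): C(3,7) + C(5,7) + C(4,7) = 0.
By inclusion–exclusion: 792 − 45 + 0 = 747.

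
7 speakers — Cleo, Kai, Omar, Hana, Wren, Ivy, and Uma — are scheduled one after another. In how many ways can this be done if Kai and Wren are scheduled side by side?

1440

Place the 5 others and the Kai-Wren pair as 6 objects in a line; the pair has 2 internal arrangements.
That gives 2 × 6! = 2 × 720 = 1440.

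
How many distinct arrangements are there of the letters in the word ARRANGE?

The 7 letters of ARRANGE have repeats: A appearing twice and R appearing twice.
So there are 7! / (2!·2!) = 1260 distinguishable arrangements.

1260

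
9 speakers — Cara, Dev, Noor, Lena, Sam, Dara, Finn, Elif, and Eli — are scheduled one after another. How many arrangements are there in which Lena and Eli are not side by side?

282240

Of the 9! = 362880 arrangements, those with Lena and Eli adjacent number 2 × 8! = 80640 (treat the pair as a block with 2 internal orders).
So 362880 − 80640 = 282240 arrangements keep them apart.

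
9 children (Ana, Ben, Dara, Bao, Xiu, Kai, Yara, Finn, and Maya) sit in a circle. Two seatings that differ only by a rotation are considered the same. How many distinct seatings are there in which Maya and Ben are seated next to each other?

Glue Maya and Ben into a block (2 internal orders). Seating 8 units around a circle gives (7)! arrangements.
So 2 × (7)! = 2 × 5040 = 10080.

10080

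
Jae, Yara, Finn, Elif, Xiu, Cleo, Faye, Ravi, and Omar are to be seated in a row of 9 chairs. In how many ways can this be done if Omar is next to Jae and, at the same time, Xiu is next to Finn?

20160

Treat {Omar,Jae} as one block (2 orders) and {Xiu,Finn} as another (2 orders).
That leaves 7 units to arrange: 2 × 2 × 7! = 4 × 5040 = 20160.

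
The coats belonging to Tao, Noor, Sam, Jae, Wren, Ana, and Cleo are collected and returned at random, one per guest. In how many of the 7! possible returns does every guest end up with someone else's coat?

This is the derangement count D_7: permutations of 7 items with no fixed point.
By inclusion–exclusion this is Σ_{j=0}^{7} (−1)^j C(7,j)·(7−j)!.
Computing: 5040 − 5040 + 2520 − 840 + 210 − 42 + 7 − 1 = 1854.

1854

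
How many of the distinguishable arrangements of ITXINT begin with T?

60

With the first slot taken by T, it remains to arrange the other 5 letters (IXINT).
Those 5 letters have I appearing twice, giving (5)!/(2!) = 60.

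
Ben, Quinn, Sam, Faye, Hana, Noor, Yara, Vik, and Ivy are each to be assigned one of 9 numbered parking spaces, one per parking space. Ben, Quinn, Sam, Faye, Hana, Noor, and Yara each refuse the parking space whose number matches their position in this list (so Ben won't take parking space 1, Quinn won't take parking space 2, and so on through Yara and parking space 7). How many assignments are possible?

Let Aᵢ (for 1 ≤ i ≤ 7) be the placements that put person i in their forbidden parking space. Any j of these fix j positions, leaving (9−j)! ways to fill the rest, and there are C(7,j) ways to pick which j.
By inclusion–exclusion, the number of valid placements is Σ_{j=0}^{7} (−1)^j C(7,j)·(9−j)!.
Computing: 362880 − 282240 + 105840 − 25200 + 4200 − 504 + 42 − 2 = 165016.

165016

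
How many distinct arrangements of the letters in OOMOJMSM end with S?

With the last slot taken by S, it remains to arrange the other 7 letters (OOMOJMM).
Those 7 letters have M appearing 3 times and O appearing 3 times, giving (7)!/(3!·3!) = 140.

140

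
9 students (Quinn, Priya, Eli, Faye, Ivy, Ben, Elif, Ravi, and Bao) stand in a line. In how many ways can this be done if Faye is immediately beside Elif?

80640

Treat {Faye, Elif} as a single unit. There are 8 units to order, and the pair itself can be ordered 2 ways.
That gives 2 × 8! = 2 × 40320 = 80640.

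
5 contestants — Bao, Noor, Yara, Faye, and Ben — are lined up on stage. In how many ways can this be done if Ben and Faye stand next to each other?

Glue Ben and Faye into one block (2 internal orders), leaving 4 units to arrange in a row.
So the count is 2·(4)! = 48.

48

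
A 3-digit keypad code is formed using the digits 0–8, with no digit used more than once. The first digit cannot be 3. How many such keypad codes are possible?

448

The first digit has 9−1 = 8 choices (anything except 3).
The remaining 2 digits are filled from the other 8 symbols without repetition: 8 × 7 = 56.
Total: 8 × 56 = 448.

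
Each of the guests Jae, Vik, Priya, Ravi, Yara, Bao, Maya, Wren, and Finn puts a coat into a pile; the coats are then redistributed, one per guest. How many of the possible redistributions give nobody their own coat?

133496

This is the derangement count D_9: permutations of 9 items with no fixed point.
By inclusion–exclusion this is Σ_{j=0}^{9} (−1)^j C(9,j)·(9−j)!.
Computing: 362880 − 362880 + 181440 − 60480 + 15120 − 3024 + 504 − 72 + 9 − 1 = 133496.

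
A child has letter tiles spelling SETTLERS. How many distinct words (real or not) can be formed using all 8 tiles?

5040

Letter multiplicities in SETTLERS: E×2, L×1, R×1, S×2, T×2.
The number of distinct arrangements is 8!/(2!·2!·2!) = 40320/8 = 5040.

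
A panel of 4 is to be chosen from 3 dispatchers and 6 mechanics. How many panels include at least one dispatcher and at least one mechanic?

With no constraint there are C(9,4) = 126 possible selections.
Selections missing a whole group: no dispatchers → C(6,4) = 15; no mechanics → C(3,4) = 0.
Both groups omitted at once is impossible, so 126 − 15 = 111.

111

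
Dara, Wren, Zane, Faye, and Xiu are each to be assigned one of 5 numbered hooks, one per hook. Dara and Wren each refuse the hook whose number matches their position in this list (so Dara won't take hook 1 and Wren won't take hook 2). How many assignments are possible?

Let Aᵢ (for i ∈ {1, 2}) be the placements that put person i in their forbidden hook. Any j of these fix j positions, leaving (5−j)! ways to fill the rest, and there are C(2,j) ways to pick which j.
By inclusion–exclusion, the number of valid placements is Σ_{j=0}^{2} (−1)^j C(2,j)·(5−j)!.
Computing: 120 − 48 + 6 = 78.

78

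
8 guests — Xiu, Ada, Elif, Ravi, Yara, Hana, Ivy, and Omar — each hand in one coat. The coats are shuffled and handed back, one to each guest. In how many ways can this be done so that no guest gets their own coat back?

This is the derangement count D_8: permutations of 8 items with no fixed point.
By inclusion–exclusion this is Σ_{j=0}^{8} (−1)^j C(8,j)·(8−j)!.
Computing: 40320 − 40320 + 20160 − 6720 + 1680 − 336 + 56 − 8 + 1 = 14833.

14833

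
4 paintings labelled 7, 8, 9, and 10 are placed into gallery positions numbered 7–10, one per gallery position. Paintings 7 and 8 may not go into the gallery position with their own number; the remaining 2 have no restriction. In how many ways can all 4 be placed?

Let Aᵢ (for i ∈ {7, 8}) be the placements that put painting i in its forbidden gallery position. Any j of these fix j positions, leaving (4−j)! ways to fill the rest, and there are C(2,j) ways to pick which j.
By inclusion–exclusion, the number of valid placements is Σ_{j=0}^{2} (−1)^j C(2,j)·(4−j)!.
Computing: 24 − 12 + 2 = 14.

14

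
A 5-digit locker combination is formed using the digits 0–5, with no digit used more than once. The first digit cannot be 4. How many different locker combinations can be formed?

The first digit has 6−1 = 5 choices (anything except 4).
The remaining 4 digits are filled from the other 5 symbols without repetition: 5 × 4 × 3 × 2 = 120.
Total: 5 × 120 = 600.

600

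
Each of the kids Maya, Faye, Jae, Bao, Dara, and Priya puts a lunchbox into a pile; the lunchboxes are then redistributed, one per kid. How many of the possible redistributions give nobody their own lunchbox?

Count assignments avoiding every fixed point. For any j of the 6 kids fixed to their own lunchbox, the other 6−j can be arranged in (6−j)! ways.
By inclusion–exclusion this is Σ_{j=0}^{6} (−1)^j C(6,j)·(6−j)!.
Computing: 720 − 720 + 360 − 120 + 30 − 6 + 1 = 265.

265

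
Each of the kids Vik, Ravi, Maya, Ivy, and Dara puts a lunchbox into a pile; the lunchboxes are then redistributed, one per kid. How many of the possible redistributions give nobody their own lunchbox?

Let Aᵢ be the assignments in which kid i gets their own lunchbox. We want the size of the complement of A₁∪…∪A_5.
By inclusion–exclusion this is Σ_{j=0}^{5} (−1)^j C(5,j)·(5−j)!.
Computing: 120 − 120 + 60 − 20 + 5 − 1 = 44.

44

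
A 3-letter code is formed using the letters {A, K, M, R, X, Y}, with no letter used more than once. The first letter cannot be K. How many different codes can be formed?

100

The first letter has 6−1 = 5 choices (anything except K).
The remaining 2 letters are filled from the other 5 symbols without repetition: 5 × 4 = 20.
Total: 5 × 20 = 100.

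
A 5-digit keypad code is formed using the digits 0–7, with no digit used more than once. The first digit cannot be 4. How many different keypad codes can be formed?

The first digit has 8−1 = 7 choices (anything except 4).
The remaining 4 digits are filled from the other 7 symbols without repetition: 7 × 6 × 5 × 4 = 840.
Total: 7 × 840 = 5880.

5880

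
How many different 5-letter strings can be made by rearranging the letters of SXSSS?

5

The 5 letters of SXSSS have repeats: S appearing 4 times.
The number of distinct arrangements is 5!/(4!) = 120/24 = 5.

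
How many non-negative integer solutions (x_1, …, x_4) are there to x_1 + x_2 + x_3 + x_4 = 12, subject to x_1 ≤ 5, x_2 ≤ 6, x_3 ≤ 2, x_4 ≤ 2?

18

Without the upper bounds there are C(15,3) = 455 ways to split 12 among 4 variables.
Subtract solutions that violate a single cap (substitute x_i' = x_i − (cap_i+1)): x_1 ≥ 6 gives C(9,3) = 84; x_2 ≥ 7 gives C(8,3) = 56; x_3 ≥ 3 gives C(12,3) = 220; x_4 ≥ 3 gives C(12,3) = 220. Together 580.
Add back pairs where two caps are both exceeded: 0 + 20 + 20 + 10 + 10 + 84 = 144.
Subtract triples: 0 + 0 + 1 + 0 = 1.
By inclusion–exclusion the count is 455 − 580 + 144 − 1 = 18.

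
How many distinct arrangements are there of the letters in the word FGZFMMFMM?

Letter multiplicities in FGZFMMFMM: F×3, G×1, M×4, Z×1.
Dividing 9! = 362880 by 4!·3! = 144 for the repeated letters gives 2520.

2520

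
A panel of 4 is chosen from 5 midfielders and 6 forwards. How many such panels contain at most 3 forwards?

315

Split by how many forwards are chosen (0 through 3).
Sum: C(6,0)·C(5,4) + C(6,1)·C(5,3) + C(6,2)·C(5,2) + C(6,3)·C(5,1) = 5 + 60 + 150 + 100 = 315.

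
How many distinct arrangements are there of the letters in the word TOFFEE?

TOFFEE has 6 letters with E appearing twice and F appearing twice.
So there are 6! / (2!·2!) = 180 distinguishable arrangements.

180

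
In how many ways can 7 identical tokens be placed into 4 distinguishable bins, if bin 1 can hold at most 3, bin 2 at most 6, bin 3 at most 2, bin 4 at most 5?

By stars and bars, unrestricted non-negative solutions to x_1+…+x_4 = 7 number C(7+3,3) = 120.
Subtract solutions that violate a single cap (substitute x_i' = x_i − (cap_i+1)): x_1 ≥ 4 gives C(6,3) = 20; x_2 ≥ 7 gives C(3,3) = 1; x_3 ≥ 3 gives C(7,3) = 35; x_4 ≥ 6 gives C(4,3) = 4. Together 60.
Add back pairs where two caps are both exceeded: 0 + 1 + 0 + 0 + 0 + 0 = 1.
By inclusion–exclusion the count is 120 − 60 + 1 = 61.

61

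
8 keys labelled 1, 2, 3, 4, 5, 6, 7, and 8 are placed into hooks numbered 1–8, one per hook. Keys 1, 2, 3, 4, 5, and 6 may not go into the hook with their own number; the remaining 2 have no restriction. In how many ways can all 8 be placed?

Let Aᵢ (for 1 ≤ i ≤ 6) be the placements that put key i in its forbidden hook. Any j of these fix j positions, leaving (8−j)! ways to fill the rest, and there are C(6,j) ways to pick which j.
By inclusion–exclusion, the number of valid placements is Σ_{j=0}^{6} (−1)^j C(6,j)·(8−j)!.
Computing: 40320 − 30240 + 10800 − 2400 + 360 − 36 + 2 = 18806.

18806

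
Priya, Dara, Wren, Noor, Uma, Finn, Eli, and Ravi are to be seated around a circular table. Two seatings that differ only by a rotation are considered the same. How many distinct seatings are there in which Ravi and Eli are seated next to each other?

Glue Ravi and Eli into a block (2 internal orders). Seating 7 units around a circle gives (6)! arrangements.
So 2 × (6)! = 2 × 720 = 1440.

1440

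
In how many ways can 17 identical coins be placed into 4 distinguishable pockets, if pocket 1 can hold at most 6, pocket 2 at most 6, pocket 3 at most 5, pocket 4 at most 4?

Ignoring the caps, the number of non-negative solutions to x_1+…+x_4 = 17 is C(20,3) = 1140.
Subtract solutions that violate a single cap (substitute x_i' = x_i − (cap_i+1)): x_1 ≥ 7 gives C(13,3) = 286; x_2 ≥ 7 gives C(13,3) = 286; x_3 ≥ 6 gives C(14,3) = 364; x_4 ≥ 5 gives C(15,3) = 455. Together 1391.
Add back pairs where two caps are both exceeded: 20 + 35 + 56 + 35 + 56 + 84 = 286.
By inclusion–exclusion the count is 1140 − 1391 + 286 = 35.

35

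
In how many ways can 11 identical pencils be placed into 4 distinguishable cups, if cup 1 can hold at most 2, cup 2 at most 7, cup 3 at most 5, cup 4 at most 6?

103

Without the upper bounds there are C(14,3) = 364 ways to split 11 among 4 cups.
Subtract solutions that violate a single cap (substitute x_i' = x_i − (cap_i+1)): x_1 ≥ 3 gives C(11,3) = 165; x_2 ≥ 8 gives C(6,3) = 20; x_3 ≥ 6 gives C(8,3) = 56; x_4 ≥ 7 gives C(7,3) = 35. Together 276.
Add back pairs where two caps are both exceeded: 1 + 10 + 4 + 0 + 0 + 0 = 15.
By inclusion–exclusion the count is 364 − 276 + 15 = 103.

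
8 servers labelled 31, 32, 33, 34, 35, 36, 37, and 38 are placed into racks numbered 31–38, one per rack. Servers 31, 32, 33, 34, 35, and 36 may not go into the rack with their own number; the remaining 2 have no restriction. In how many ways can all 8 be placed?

18806

Let Aᵢ (for 31 ≤ i ≤ 36) be the placements that put server i in its forbidden rack. Any j of these fix j positions, leaving (8−j)! ways to fill the rest, and there are C(6,j) ways to pick which j.
By inclusion–exclusion, the number of valid placements is Σ_{j=0}^{6} (−1)^j C(6,j)·(8−j)!.
Computing: 40320 − 30240 + 10800 − 2400 + 360 − 36 + 2 = 18806.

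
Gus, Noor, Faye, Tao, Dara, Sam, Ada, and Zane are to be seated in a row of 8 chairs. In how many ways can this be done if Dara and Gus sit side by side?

Glue Dara and Gus into one block (2 internal orders), leaving 7 units to arrange in a row.
That gives 2 × 7! = 2 × 5040 = 10080.

10080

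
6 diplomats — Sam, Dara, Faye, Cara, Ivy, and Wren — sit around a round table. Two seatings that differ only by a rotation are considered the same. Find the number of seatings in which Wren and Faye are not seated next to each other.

Without the restriction there are (5)! = 120 seatings.
Those with Wren next to Faye: fuse the pair into one unit and seat 5 units around a circle — 2·(4)! = 48.
Subtracting, 120 − 48 = 72.

72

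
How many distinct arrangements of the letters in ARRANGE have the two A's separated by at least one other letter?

Total arrangements of ARRANGE: 7!/(2!·2!) = 1260.
If the two A's are adjacent, glue them into one block, leaving 6 items to arrange: (6)!/(2!) = 360 ways.
Hence 1260 − 360 = 900.

900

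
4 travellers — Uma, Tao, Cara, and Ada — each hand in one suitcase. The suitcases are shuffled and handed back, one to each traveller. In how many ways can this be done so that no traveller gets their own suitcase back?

This is the derangement count D_4: permutations of 4 items with no fixed point.
By inclusion–exclusion this is Σ_{j=0}^{4} (−1)^j C(4,j)·(4−j)!.
Computing: 24 − 24 + 12 − 4 + 1 = 9.

9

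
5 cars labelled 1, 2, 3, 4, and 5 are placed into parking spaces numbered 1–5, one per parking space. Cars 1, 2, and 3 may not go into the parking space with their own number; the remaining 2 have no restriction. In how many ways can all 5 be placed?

Let Aᵢ (for i ∈ {1, 2, 3}) be the placements that put car i in its forbidden parking space. Any j of these fix j positions, leaving (5−j)! ways to fill the rest, and there are C(3,j) ways to pick which j.
By inclusion–exclusion, the number of valid placements is Σ_{j=0}^{3} (−1)^j C(3,j)·(5−j)!.
Computing: 120 − 72 + 18 − 2 = 64.

64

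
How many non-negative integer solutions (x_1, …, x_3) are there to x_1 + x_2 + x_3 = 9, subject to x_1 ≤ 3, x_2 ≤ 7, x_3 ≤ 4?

Ignoring the caps, the number of non-negative solutions to x_1+…+x_3 = 9 is C(11,2) = 55.
Subtract solutions that violate a single cap (substitute x_i' = x_i − (cap_i+1)): x_1 ≥ 4 gives C(7,2) = 21; x_2 ≥ 8 gives C(3,2) = 3; x_3 ≥ 5 gives C(6,2) = 15. Together 39.
Add back pairs where two caps are both exceeded: 0 + 1 + 0 = 1.
By inclusion–exclusion the count is 55 − 39 + 1 = 17.

17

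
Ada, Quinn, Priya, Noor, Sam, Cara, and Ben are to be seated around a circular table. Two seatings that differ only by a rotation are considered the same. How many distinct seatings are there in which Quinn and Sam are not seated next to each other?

Without the restriction there are (6)! = 720 seatings.
Seatings with Quinn beside Sam: treat them as a block with 2 internal orders, giving 2 × (5)! = 240.
Subtracting, 720 − 240 = 480.

480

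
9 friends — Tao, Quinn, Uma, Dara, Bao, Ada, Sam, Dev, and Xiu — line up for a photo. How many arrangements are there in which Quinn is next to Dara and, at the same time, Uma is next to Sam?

20160

Treat {Quinn,Dara} as one block (2 orders) and {Uma,Sam} as another (2 orders).
That leaves 7 units to arrange: 2 × 2 × 7! = 4 × 5040 = 20160.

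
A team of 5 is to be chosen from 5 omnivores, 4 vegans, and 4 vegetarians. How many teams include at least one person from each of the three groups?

980

Total 5-person selections from all 13: C(13,5) = 1287.
Selections missing a whole group: no omnivores → C(8,5) = 56; no vegans → C(9,5) = 126; no vegetarians → C(9,5) = 126.
Add back selections omitting two groups (i.e. drawn from a single group): C(5,5) + C(4,5) + C(4,5) = 1.
By inclusion–exclusion: 1287 − 308 + 1 = 980.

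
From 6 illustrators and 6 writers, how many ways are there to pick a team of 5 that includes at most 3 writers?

Split by how many writers are chosen (0 through 3).
Sum: C(6,0)·C(6,5) + C(6,1)·C(6,4) + C(6,2)·C(6,3) + C(6,3)·C(6,2) = 6 + 90 + 300 + 300 = 696.

696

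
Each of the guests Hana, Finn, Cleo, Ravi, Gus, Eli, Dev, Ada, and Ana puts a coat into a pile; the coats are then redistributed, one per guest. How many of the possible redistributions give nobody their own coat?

133496

This is the derangement count D_9: permutations of 9 items with no fixed point.
By inclusion–exclusion this is Σ_{j=0}^{9} (−1)^j C(9,j)·(9−j)!.
Computing: 362880 − 362880 + 181440 − 60480 + 15120 − 3024 + 504 − 72 + 9 − 1 = 133496.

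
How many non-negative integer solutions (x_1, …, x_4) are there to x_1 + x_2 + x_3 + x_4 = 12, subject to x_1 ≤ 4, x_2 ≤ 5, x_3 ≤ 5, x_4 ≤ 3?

51

By stars and bars, unrestricted non-negative solutions to x_1+…+x_4 = 12 number C(12+3,3) = 455.
Subtract solutions that violate a single cap (substitute x_i' = x_i − (cap_i+1)): x_1 ≥ 5 gives C(10,3) = 120; x_2 ≥ 6 gives C(9,3) = 84; x_3 ≥ 6 gives C(9,3) = 84; x_4 ≥ 4 gives C(11,3) = 165. Together 453.
Add back pairs where two caps are both exceeded: 4 + 4 + 20 + 1 + 10 + 10 = 49.
By inclusion–exclusion the count is 455 − 453 + 49 = 51.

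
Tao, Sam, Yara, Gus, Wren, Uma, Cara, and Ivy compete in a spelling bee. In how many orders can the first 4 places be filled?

This is an ordered selection of 4 from 8: P(8,4).
That gives 8 × 7 × 6 × 5 = 1680.

1680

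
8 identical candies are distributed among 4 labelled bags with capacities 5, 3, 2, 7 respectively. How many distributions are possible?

67

Without the upper bounds there are C(11,3) = 165 ways to split 8 among 4 bags.
Subtract solutions that violate a single cap (substitute x_i' = x_i − (cap_i+1)): x_1 ≥ 6 gives C(5,3) = 10; x_2 ≥ 4 gives C(7,3) = 35; x_3 ≥ 3 gives C(8,3) = 56; x_4 ≥ 8 gives C(3,3) = 1. Together 102.
Add back pairs where two caps are both exceeded: 0 + 0 + 0 + 4 + 0 + 0 = 4.
By inclusion–exclusion the count is 165 − 102 + 4 = 67.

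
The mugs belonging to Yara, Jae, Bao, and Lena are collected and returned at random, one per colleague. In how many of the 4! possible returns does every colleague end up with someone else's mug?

9

Let Aᵢ be the assignments in which colleague i gets their own mug. We want the size of the complement of A₁∪…∪A_4.
By inclusion–exclusion this is Σ_{j=0}^{4} (−1)^j C(4,j)·(4−j)!.
Computing: 24 − 24 + 12 − 4 + 1 = 9.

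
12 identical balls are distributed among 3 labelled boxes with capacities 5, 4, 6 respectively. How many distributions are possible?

10

By stars and bars, unrestricted non-negative solutions to x_1+…+x_3 = 12 number C(12+2,2) = 91.
Subtract solutions that violate a single cap (substitute x_i' = x_i − (cap_i+1)): x_1 ≥ 6 gives C(8,2) = 28; x_2 ≥ 5 gives C(9,2) = 36; x_3 ≥ 7 gives C(7,2) = 21. Together 85.
Add back pairs where two caps are both exceeded: 3 + 0 + 1 = 4.
By inclusion–exclusion the count is 91 − 85 + 4 = 10.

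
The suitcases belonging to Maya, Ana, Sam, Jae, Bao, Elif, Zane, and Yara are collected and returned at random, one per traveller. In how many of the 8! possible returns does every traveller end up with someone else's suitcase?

14833

Let Aᵢ be the assignments in which traveller i gets their own suitcase. We want the size of the complement of A₁∪…∪A_8.
By inclusion–exclusion this is Σ_{j=0}^{8} (−1)^j C(8,j)·(8−j)!.
Computing: 40320 − 40320 + 20160 − 6720 + 1680 − 336 + 56 − 8 + 1 = 14833.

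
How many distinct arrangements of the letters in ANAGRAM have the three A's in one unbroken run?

120

Treat the 3 copies of A as a single block. The multiset to arrange is then {AAA, G, M, N, R}, 5 items in all.
All 5 items are distinct, so there are (5)! = 120 arrangements.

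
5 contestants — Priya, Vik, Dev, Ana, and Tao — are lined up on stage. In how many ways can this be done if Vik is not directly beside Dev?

There are 5! = 120 arrangements in all. If Vik and Dev are adjacent, merging them into one block gives 2·(4)! = 48 arrangements.
Complementary counting: 120 − 48 = 72.

72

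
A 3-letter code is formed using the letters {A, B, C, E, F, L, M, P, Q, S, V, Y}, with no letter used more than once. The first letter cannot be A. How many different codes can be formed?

The first letter has 12−1 = 11 choices (anything except A).
The remaining 2 letters are filled from the other 11 symbols without repetition: 11 × 10 = 110.
Total: 11 × 110 = 1210.

1210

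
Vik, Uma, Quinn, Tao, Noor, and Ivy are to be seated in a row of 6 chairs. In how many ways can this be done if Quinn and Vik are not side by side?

Of the 6! = 720 arrangements, those with Quinn and Vik adjacent number 2 × 5! = 240 (treat the pair as a block with 2 internal orders).
So 720 − 240 = 480 arrangements keep them apart.

480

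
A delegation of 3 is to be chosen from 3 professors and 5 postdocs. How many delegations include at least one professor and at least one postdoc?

45

With no constraint there are C(8,3) = 56 possible selections.
Subtract selections that omit an entire group: no professors → C(5,3) = 10; no postdocs → C(3,3) = 1.
Both groups omitted at once is impossible, so 56 − 11 = 45.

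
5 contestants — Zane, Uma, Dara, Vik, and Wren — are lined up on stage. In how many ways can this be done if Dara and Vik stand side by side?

Glue Dara and Vik into one block (2 internal orders), leaving 4 units to arrange in a row.
That gives 2 × 4! = 2 × 24 = 48.

48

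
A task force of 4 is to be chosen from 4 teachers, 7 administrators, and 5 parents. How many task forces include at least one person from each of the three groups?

Unrestricted: C(16,4) = 1820 ways to pick any 4 of the 16.
Subtract selections that omit an entire group: no teachers → C(12,4) = 495; no administrators → C(9,4) = 126; no parents → C(11,4) = 330.
Add back selections omitting two groups (i.e. drawn from a single group): C(4,4) + C(7,4) + C(5,4) = 41.
By inclusion–exclusion: 1820 − 951 + 41 = 910.

910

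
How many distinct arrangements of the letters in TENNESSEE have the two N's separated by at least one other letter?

2940

There are 9!/(4!·2!·2!) = 3780 arrangements of TENNESSEE in total.
If the two N's are adjacent, glue them into one block, leaving 8 items to arrange: (8)!/(4!·2!) = 840 ways.
Subtracting, 3780 − 840 = 2940 arrangements keep the N's apart.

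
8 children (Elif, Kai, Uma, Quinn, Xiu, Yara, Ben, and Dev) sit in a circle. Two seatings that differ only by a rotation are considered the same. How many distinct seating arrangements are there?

Around a circle, 8 distinct people have 8!/8 = (7)! = 5040 rotationally distinct seatings.

5040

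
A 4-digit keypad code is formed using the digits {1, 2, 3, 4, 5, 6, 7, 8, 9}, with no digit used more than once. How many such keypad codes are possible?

3024

This is a permutation of 4 out of 9: P(9,4) = 9!/5!.
That product is 9 × 8 × 7 × 6 = 3024.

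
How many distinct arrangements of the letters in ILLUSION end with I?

With the last slot taken by I, it remains to arrange the other 7 letters (LLUSION).
Those 7 letters have L appearing twice, giving (7)!/(2!) = 2520.

2520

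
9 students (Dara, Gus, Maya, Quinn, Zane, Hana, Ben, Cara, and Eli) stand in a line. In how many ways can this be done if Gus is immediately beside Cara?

Glue Gus and Cara into one block (2 internal orders), leaving 8 units to arrange in a row.
So the count is 2·(8)! = 80640.

80640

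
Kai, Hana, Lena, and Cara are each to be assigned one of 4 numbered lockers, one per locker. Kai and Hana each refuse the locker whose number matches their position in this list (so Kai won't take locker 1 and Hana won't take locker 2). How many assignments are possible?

14

Let Aᵢ (for i ∈ {1, 2}) be the placements that put person i in their forbidden locker. Any j of these fix j positions, leaving (4−j)! ways to fill the rest, and there are C(2,j) ways to pick which j.
By inclusion–exclusion, the number of valid placements is Σ_{j=0}^{2} (−1)^j C(2,j)·(4−j)!.
Computing: 24 − 12 + 2 = 14.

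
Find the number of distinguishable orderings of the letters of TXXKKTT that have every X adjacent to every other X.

60

Treat the 2 copies of X as a single block. The multiset to arrange is then {XX, K, K, T, T, T}, 6 items in all.
That gives (6)!/(3!·2!) = 60 arrangements.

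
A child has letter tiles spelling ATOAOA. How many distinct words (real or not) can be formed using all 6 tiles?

Letter multiplicities in ATOAOA: A×3, O×2, T×1.
The number of distinct arrangements is 6!/(3!·2!) = 720/12 = 60.

60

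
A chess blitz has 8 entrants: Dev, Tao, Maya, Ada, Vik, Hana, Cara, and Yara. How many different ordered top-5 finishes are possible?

6720

This is an ordered selection of 5 from 8: P(8,5).
That gives 8 × 7 × 6 × 5 × 4 = 6720.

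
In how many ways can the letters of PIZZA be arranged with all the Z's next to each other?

Treat the 2 copies of Z as a single block. The multiset to arrange is then {ZZ, A, I, P}, 4 items in all.
All 4 items are distinct, so there are (4)! = 24 arrangements.

24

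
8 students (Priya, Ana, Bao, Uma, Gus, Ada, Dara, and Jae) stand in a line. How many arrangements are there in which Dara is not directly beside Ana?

There are 8! = 40320 arrangements in all. If Dara and Ana are adjacent, merging them into one block gives 2·(7)! = 10080 arrangements.
So 40320 − 10080 = 30240 arrangements keep them apart.

30240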